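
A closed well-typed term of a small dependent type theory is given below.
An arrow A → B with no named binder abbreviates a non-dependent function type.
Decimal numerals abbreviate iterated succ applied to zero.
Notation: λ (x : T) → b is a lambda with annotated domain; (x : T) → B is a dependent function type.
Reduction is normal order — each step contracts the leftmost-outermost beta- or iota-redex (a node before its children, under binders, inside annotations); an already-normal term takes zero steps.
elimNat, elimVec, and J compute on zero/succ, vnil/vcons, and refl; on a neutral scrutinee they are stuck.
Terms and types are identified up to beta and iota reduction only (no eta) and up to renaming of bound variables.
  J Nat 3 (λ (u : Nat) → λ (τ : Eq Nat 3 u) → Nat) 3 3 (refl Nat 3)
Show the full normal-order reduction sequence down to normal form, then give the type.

normal-order reduction:
  J Nat 3 (λ (u : Nat) → λ (τ : Eq Nat 3 u) → Nat) 3 3 (refl Nat 3)
  ~> 3
the term's type:
  Nat


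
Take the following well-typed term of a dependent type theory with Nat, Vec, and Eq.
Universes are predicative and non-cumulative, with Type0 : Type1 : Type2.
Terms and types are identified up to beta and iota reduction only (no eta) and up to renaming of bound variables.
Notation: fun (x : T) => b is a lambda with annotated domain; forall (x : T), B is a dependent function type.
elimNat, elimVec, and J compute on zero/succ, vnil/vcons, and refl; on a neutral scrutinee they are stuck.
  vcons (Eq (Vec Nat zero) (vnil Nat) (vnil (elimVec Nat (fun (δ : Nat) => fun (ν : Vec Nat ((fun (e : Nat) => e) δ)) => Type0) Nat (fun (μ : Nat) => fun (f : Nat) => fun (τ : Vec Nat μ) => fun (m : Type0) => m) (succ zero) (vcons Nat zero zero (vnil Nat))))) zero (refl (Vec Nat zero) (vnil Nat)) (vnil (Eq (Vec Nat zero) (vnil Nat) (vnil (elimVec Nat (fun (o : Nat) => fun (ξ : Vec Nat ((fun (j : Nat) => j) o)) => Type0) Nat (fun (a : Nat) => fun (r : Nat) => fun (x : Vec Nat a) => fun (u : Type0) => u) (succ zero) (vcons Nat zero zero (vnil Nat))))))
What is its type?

type:
  Vec (Eq (Vec Nat zero) (vnil Nat) (vnil Nat)) (succ zero)


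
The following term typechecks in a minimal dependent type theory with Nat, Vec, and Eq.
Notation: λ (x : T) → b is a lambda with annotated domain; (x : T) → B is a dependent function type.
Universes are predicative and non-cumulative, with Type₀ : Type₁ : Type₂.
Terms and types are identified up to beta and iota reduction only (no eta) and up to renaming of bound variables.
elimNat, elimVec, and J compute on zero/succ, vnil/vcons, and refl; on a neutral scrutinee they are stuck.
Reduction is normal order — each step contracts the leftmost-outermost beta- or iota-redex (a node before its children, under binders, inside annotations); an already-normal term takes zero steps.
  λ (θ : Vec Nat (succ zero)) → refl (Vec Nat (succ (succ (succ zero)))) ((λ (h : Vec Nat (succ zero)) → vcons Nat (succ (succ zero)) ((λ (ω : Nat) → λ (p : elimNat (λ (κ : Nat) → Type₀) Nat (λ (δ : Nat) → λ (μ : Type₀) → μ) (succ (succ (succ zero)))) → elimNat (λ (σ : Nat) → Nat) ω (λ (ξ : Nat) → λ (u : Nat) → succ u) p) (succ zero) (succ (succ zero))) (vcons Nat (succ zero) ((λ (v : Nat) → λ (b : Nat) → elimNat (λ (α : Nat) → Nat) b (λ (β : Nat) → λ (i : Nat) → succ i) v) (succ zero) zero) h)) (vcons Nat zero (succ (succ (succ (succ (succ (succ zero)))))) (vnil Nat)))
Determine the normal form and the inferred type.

normal form:
  λ (θ : Vec Nat (succ zero)) → refl (Vec Nat (succ (succ (succ zero)))) (vcons Nat (succ (succ zero)) (succ (succ (succ zero))) (vcons Nat (succ zero) (succ zero) (vcons Nat zero (succ (succ (succ (succ (succ (succ zero)))))) (vnil Nat))))
inferred type:
  (θ : Vec Nat (succ zero)) → Eq (Vec Nat (succ (succ (succ zero)))) (vcons Nat (succ (succ zero)) (succ (succ (succ zero))) (vcons Nat (succ zero) (succ zero) (vcons Nat zero (succ (succ (succ (succ (succ (succ zero)))))) (vnil Nat)))) (vcons Nat (succ (succ zero)) (succ (succ (succ zero))) (vcons Nat (succ zero) (succ zero) (vcons Nat zero (succ (succ (succ (succ (succ (succ zero)))))) (vnil Nat))))
observation: 16 normal-order steps normalize the term, beginning with a beta-redex.


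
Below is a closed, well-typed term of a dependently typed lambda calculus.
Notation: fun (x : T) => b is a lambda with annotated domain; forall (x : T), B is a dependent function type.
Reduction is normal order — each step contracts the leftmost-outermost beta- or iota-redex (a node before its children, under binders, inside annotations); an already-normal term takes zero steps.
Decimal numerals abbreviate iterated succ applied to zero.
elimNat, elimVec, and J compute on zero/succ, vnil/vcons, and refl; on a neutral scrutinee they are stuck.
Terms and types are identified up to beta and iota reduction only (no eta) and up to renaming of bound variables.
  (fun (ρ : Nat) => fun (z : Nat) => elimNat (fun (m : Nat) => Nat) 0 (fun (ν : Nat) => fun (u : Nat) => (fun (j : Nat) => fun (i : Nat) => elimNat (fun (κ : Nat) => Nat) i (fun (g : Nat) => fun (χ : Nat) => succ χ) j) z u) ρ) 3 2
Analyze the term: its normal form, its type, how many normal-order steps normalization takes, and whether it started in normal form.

reduced normal form:
  6
type:
  Nat
steps to reach normal form (normal order): 39
already normal: no
first redex: a beta-redex


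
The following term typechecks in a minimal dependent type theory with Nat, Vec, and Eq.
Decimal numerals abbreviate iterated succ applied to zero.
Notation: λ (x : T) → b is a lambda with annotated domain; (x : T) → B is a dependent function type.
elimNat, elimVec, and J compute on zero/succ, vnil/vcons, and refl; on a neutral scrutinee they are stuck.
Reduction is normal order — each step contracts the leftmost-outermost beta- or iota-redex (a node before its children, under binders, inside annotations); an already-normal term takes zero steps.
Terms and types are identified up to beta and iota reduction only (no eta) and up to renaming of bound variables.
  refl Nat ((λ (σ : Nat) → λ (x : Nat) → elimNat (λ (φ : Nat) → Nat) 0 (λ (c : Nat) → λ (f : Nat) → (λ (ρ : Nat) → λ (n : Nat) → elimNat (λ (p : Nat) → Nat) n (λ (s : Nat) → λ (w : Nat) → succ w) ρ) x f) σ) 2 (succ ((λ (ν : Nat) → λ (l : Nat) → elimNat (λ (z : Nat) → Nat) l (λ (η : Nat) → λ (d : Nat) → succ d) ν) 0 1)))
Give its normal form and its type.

normal form:
  refl Nat 4
inferred type:
  Eq Nat 4 4
observation: the first redex contracted is a beta-redex; the normal form is reached in 33 normal-order steps.


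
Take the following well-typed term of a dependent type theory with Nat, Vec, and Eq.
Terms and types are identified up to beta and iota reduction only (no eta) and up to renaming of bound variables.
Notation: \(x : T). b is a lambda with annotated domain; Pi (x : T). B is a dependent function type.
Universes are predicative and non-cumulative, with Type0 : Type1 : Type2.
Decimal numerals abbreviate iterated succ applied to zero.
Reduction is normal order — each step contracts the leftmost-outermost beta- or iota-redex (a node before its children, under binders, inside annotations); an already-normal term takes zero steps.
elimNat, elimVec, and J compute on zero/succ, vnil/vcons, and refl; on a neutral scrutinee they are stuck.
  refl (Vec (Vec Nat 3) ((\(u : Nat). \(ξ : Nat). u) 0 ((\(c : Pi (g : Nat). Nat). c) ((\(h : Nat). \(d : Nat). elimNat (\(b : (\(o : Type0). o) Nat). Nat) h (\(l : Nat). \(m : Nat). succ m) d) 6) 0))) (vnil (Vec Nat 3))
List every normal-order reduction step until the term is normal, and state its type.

normal-order reduction sequence:
  refl (Vec (Vec Nat 3) ((\(u : Nat). \(ξ : Nat). u) 0 ((\(c : Pi (g : Nat). Nat). c) ((\(h : Nat). \(d : Nat). elimNat (\(b : (\(o : Type0). o) Nat). Nat) h (\(l : Nat). \(m : Nat). succ m) d) 6) 0))) (vnil (Vec Nat 3))
  ~> refl (Vec (Vec Nat 3) ((\(u : Nat). 0) ((\(ξ : Pi (c : Nat). Nat). ξ) ((\(g : Nat). \(h : Nat). elimNat (\(d : (\(b : Type0). b) Nat). Nat) g (\(o : Nat). \(l : Nat). succ l) h) 6) 0))) (vnil (Vec Nat 3))
  ~> refl (Vec (Vec Nat 3) 0) (vnil (Vec Nat 3))
the term's type:
  Eq (Vec (Vec Nat 3) 0) (vnil (Vec Nat 3)) (vnil (Vec Nat 3))


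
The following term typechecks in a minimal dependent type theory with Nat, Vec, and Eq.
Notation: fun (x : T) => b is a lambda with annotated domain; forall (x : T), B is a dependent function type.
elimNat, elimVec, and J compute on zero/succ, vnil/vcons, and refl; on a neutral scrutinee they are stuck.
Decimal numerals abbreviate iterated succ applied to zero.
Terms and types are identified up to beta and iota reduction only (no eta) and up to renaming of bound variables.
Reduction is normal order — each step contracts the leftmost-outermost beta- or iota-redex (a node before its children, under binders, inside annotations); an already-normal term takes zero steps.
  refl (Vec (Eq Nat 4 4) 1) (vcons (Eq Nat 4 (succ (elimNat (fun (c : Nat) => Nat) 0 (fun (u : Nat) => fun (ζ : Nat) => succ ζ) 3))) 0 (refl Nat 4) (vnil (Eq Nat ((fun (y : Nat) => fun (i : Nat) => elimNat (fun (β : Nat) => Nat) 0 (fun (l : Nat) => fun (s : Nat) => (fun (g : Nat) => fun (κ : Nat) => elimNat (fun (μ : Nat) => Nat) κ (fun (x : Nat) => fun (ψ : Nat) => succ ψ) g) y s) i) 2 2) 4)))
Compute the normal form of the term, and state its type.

resulting normal form:
  refl (Vec (Eq Nat 4 4) 1) (vcons (Eq Nat 4 4) 0 (refl Nat 4) (vnil (Eq Nat 4 4)))
type:
  Eq (Vec (Eq Nat 4 4) 1) (vcons (Eq Nat 4 4) 0 (refl Nat 4) (vnil (Eq Nat 4 4))) (vcons (Eq Nat 4 4) 0 (refl Nat 4) (vnil (Eq Nat 4 4)))
observation: normalization takes exactly 37 steps under the normal-order strategy.


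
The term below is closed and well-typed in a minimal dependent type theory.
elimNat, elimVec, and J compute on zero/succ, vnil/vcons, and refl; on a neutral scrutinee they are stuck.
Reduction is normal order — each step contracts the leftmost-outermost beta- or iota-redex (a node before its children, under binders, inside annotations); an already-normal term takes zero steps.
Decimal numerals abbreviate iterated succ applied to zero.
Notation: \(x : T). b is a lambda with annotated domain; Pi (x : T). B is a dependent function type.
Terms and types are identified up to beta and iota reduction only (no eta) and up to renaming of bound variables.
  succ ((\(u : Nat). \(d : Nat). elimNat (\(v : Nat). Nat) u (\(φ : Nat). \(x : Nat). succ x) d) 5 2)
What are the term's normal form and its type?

reduced normal form:
  8
inferred type:
  Nat
observation: normalization takes exactly 9 steps under the normal-order strategy.


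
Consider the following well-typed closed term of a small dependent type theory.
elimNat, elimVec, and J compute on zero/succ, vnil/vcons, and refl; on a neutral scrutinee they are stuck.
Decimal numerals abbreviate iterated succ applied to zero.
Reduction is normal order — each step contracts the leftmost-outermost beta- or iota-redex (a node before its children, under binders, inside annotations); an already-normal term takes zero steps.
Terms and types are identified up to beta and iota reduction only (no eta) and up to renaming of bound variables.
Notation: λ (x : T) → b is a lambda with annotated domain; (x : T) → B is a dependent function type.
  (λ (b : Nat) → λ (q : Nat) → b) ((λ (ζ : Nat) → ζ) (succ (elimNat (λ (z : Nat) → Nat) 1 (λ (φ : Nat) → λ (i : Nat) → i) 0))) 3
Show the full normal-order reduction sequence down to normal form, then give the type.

normal-order reduction:
  (λ (b : Nat) → λ (q : Nat) → b) ((λ (ζ : Nat) → ζ) (succ (elimNat (λ (z : Nat) → Nat) 1 (λ (φ : Nat) → λ (i : Nat) → i) 0))) 3
  ~> (λ (b : Nat) → (λ (q : Nat) → q) (succ (elimNat (λ (ζ : Nat) → Nat) 1 (λ (z : Nat) → λ (φ : Nat) → φ) 0))) 3
  ~> (λ (b : Nat) → b) (succ (elimNat (λ (q : Nat) → Nat) 1 (λ (ζ : Nat) → λ (z : Nat) → z) 0))
  ~> succ (elimNat (λ (b : Nat) → Nat) 1 (λ (q : Nat) → λ (ζ : Nat) → ζ) 0)
  ~> 2
inferred type:
  Nat


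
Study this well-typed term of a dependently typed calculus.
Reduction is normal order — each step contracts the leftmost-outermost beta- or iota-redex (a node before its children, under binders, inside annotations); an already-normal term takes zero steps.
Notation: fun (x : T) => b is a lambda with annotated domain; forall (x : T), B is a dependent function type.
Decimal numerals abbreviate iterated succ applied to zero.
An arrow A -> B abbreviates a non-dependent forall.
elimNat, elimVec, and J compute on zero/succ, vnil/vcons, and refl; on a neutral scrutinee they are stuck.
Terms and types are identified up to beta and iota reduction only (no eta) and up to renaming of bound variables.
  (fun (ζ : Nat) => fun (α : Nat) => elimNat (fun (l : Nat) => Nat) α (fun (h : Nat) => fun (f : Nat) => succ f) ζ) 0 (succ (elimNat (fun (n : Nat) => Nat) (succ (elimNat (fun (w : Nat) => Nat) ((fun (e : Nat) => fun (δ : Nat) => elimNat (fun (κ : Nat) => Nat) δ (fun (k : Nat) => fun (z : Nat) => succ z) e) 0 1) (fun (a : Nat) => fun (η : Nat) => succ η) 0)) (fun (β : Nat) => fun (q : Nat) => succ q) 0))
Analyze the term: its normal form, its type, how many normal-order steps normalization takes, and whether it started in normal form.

normal form:
  3
type:
  Nat
steps to reach normal form (normal order): 8
already normal: no
first redex: a beta-redex


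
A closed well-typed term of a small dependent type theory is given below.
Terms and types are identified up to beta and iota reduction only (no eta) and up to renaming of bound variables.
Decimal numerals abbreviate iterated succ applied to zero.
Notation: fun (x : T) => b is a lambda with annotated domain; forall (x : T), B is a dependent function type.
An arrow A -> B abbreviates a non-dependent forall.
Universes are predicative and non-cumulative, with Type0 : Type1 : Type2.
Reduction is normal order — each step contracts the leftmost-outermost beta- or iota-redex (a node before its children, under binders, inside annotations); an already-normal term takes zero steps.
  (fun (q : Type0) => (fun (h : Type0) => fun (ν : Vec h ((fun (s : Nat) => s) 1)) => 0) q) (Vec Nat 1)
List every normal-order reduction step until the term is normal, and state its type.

normal-order reduction:
  (fun (q : Type0) => (fun (h : Type0) => fun (ν : Vec h ((fun (s : Nat) => s) 1)) => 0) q) (Vec Nat 1)
  ~> (fun (q : Type0) => fun (h : Vec q ((fun (ν : Nat) => ν) 1)) => 0) (Vec Nat 1)
  ~> fun (q : Vec (Vec Nat 1) ((fun (h : Nat) => h) 1)) => 0
  ~> fun (q : Vec (Vec Nat 1) 1) => 0
inferred type:
  Vec (Vec Nat 1) 1 -> Nat


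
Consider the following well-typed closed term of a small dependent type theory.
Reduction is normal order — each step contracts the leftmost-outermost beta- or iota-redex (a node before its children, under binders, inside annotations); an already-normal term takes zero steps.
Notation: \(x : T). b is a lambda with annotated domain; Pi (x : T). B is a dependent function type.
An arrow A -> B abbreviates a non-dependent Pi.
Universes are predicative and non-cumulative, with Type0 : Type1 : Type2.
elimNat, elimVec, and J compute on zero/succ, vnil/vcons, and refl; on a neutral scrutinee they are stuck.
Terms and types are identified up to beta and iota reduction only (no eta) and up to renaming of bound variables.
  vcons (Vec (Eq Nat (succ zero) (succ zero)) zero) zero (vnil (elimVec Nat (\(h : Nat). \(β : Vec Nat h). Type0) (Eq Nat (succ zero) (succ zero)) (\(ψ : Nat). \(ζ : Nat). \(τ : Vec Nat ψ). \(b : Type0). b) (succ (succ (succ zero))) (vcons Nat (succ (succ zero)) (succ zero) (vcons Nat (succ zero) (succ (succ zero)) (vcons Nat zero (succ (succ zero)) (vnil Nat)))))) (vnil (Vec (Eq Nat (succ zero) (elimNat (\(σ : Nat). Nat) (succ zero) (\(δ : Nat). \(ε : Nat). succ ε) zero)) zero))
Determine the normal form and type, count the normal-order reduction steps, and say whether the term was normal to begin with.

reduced normal form:
  vcons (Vec (Eq Nat (succ zero) (succ zero)) zero) zero (vnil (Eq Nat (succ zero) (succ zero))) (vnil (Vec (Eq Nat (succ zero) (succ zero)) zero))
type:
  Vec (Vec (Eq Nat (succ zero) (succ zero)) zero) (succ zero)
normal-order step count: 17
already normal: no
first redex: an elimVec iota-redex


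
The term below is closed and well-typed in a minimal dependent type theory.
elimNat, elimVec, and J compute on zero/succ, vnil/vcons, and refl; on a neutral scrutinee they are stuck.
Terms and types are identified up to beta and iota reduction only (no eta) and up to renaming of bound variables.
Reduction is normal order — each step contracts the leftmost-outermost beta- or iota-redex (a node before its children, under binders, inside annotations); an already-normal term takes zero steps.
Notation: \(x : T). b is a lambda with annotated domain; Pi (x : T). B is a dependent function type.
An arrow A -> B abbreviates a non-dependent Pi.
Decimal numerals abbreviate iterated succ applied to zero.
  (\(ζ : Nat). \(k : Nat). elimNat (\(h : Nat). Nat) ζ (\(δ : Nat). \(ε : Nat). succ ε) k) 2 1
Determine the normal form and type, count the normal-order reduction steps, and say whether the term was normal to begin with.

normal form:
  3
type:
  Nat
normal-order step count: 6
term was already normal: no
first redex: a beta-redex


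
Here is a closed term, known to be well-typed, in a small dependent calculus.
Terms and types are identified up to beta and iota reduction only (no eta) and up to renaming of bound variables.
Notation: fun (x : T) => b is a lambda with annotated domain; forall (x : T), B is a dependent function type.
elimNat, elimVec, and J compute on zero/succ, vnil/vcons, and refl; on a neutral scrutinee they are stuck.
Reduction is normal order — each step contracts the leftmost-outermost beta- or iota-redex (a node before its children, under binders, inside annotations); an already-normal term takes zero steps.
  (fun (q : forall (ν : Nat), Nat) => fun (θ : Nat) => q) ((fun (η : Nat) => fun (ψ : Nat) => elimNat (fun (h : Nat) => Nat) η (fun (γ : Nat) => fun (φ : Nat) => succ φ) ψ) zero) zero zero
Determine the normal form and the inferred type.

resulting normal form:
  zero
type:
  Nat


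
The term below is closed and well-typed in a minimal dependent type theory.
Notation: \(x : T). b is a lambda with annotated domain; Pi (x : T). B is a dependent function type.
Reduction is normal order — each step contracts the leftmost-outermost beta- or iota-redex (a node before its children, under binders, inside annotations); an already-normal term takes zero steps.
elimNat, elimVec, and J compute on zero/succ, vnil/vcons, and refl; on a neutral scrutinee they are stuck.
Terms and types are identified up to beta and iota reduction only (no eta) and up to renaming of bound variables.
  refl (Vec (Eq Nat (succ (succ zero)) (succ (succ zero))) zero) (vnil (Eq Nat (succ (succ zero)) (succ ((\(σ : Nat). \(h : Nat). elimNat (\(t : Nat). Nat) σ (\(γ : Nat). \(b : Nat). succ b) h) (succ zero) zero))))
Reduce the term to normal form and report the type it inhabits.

normal form:
  refl (Vec (Eq Nat (succ (succ zero)) (succ (succ zero))) zero) (vnil (Eq Nat (succ (succ zero)) (succ (succ zero))))
inferred type:
  Eq (Vec (Eq Nat (succ (succ zero)) (succ (succ zero))) zero) (vnil (Eq Nat (succ (succ zero)) (succ (succ zero)))) (vnil (Eq Nat (succ (succ zero)) (succ (succ zero))))
observation: normalization takes exactly 3 steps under the normal-order strategy.


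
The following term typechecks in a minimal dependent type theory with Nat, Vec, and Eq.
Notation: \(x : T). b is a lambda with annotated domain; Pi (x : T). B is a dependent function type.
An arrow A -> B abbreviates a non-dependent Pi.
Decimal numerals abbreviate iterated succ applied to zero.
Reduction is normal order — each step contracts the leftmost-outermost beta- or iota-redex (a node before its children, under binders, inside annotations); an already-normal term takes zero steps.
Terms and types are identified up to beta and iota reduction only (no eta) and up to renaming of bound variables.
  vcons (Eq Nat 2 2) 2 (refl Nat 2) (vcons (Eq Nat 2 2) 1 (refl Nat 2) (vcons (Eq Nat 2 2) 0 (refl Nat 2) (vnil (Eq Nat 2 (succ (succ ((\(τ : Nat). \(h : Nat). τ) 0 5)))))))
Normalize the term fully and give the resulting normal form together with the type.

normal form:
  vcons (Eq Nat 2 2) 2 (refl Nat 2) (vcons (Eq Nat 2 2) 1 (refl Nat 2) (vcons (Eq Nat 2 2) 0 (refl Nat 2) (vnil (Eq Nat 2 2))))
type:
  Vec (Eq Nat 2 2) 3
observation: the term reaches its normal form after 2 normal-order steps.


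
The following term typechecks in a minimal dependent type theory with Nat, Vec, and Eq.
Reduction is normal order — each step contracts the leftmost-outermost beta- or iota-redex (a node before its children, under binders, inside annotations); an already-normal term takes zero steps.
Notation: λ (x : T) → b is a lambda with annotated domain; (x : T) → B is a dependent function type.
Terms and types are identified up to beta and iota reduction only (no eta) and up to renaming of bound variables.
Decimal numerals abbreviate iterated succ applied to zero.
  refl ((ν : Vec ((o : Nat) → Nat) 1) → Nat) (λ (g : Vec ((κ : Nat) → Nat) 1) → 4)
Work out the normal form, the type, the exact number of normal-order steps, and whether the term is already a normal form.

resulting normal form:
  refl ((ν : Vec ((o : Nat) → Nat) 1) → Nat) (λ (g : Vec ((κ : Nat) → Nat) 1) → 4)
inferred type:
  Eq ((ν : Vec ((o : Nat) → Nat) 1) → Nat) (λ (g : Vec ((κ : Nat) → Nat) 1) → 4) (λ (ε : Vec ((l : Nat) → Nat) 1) → 4)
steps to reach normal form (normal order): 0
term was already normal: yes


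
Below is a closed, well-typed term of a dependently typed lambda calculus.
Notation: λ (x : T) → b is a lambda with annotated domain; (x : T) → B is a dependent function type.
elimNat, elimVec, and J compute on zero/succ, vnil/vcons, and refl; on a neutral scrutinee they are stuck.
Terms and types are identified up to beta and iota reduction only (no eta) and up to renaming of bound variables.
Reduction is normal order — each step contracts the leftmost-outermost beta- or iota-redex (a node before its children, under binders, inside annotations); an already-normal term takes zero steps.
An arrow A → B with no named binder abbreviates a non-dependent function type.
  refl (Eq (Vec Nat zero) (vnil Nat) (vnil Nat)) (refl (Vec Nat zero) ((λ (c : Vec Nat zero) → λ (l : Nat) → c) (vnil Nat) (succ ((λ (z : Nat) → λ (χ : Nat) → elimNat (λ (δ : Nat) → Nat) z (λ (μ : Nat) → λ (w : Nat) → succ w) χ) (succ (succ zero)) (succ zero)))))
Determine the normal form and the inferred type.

resulting normal form:
  refl (Eq (Vec Nat zero) (vnil Nat) (vnil Nat)) (refl (Vec Nat zero) (vnil Nat))
type:
  Eq (Eq (Vec Nat zero) (vnil Nat) (vnil Nat)) (refl (Vec Nat zero) (vnil Nat)) (refl (Vec Nat zero) (vnil Nat))


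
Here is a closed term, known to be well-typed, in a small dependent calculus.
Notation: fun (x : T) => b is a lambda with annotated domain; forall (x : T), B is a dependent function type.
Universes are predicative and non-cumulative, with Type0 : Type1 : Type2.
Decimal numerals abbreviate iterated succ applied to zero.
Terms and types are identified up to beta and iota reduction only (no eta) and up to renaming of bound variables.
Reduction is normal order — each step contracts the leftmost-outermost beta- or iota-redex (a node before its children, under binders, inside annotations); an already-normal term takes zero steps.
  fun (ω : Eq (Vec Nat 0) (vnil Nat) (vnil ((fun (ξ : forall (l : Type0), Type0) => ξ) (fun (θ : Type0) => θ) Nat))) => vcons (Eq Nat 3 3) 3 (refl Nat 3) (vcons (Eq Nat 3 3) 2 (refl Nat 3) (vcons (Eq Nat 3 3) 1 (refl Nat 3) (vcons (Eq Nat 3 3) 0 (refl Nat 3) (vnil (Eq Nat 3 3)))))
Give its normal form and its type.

reduced normal form:
  fun (ω : Eq (Vec Nat 0) (vnil Nat) (vnil Nat)) => vcons (Eq Nat 3 3) 3 (refl Nat 3) (vcons (Eq Nat 3 3) 2 (refl Nat 3) (vcons (Eq Nat 3 3) 1 (refl Nat 3) (vcons (Eq Nat 3 3) 0 (refl Nat 3) (vnil (Eq Nat 3 3)))))
type:
  forall (ω : Eq (Vec Nat 0) (vnil Nat) (vnil Nat)), Vec (Eq Nat 3 3) 4
observation: contracting a beta-redex first, the term normalizes in 2 steps.


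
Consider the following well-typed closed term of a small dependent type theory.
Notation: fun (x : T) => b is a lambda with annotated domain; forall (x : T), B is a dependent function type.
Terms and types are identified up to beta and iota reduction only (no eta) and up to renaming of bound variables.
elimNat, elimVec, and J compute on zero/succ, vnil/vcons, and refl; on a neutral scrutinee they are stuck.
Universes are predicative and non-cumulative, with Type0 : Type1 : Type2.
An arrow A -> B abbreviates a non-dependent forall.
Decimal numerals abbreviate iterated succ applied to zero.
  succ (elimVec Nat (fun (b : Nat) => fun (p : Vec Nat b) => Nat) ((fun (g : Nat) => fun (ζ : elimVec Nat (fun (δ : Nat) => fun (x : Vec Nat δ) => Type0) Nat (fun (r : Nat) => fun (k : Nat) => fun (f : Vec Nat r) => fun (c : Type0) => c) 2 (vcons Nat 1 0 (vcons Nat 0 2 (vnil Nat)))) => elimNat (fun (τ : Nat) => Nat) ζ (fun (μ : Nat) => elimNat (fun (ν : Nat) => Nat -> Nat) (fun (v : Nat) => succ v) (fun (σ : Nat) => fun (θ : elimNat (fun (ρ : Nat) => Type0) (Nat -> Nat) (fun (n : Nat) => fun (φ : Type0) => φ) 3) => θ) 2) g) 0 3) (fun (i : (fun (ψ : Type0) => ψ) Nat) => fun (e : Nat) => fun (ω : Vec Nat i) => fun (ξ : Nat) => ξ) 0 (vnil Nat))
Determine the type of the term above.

inferred type:
  Nat


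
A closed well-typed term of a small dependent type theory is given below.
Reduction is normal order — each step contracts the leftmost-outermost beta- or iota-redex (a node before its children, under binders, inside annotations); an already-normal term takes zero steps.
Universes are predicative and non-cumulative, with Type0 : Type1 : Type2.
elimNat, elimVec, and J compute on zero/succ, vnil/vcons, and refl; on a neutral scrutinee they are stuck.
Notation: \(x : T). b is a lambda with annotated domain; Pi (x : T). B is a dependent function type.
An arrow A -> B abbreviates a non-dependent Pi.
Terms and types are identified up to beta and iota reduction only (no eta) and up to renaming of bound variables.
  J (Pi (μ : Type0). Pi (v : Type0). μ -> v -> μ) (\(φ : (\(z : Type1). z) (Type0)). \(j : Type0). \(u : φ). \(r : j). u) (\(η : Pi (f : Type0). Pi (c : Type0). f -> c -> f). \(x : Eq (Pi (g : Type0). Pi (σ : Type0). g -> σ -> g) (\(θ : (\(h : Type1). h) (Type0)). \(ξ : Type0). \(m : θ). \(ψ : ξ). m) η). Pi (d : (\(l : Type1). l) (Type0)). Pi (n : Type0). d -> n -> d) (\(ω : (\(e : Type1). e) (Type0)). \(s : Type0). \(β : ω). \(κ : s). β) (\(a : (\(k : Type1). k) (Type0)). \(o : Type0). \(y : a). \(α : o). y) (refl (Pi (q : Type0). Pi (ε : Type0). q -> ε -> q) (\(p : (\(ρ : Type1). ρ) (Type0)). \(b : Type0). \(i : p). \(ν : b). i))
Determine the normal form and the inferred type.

reduced normal form:
  \(μ : Type0). \(v : Type0). \(φ : μ). \(z : v). φ
inferred type:
  Pi (μ : Type0). Pi (v : Type0). μ -> v -> μ


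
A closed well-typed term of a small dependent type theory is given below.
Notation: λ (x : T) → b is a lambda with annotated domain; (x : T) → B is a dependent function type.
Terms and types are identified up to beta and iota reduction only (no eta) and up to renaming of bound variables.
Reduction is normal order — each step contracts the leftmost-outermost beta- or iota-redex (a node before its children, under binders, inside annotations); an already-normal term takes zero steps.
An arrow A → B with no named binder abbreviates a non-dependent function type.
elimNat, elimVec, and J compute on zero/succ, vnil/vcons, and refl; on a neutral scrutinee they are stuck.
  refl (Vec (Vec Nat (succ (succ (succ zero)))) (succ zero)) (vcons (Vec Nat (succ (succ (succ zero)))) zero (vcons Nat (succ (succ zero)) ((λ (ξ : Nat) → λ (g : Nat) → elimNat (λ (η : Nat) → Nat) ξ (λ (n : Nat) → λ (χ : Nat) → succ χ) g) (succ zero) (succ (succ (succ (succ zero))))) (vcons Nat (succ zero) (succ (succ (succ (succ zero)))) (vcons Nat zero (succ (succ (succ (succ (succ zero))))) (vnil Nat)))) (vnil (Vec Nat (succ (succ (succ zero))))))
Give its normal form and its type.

reduced normal form:
  refl (Vec (Vec Nat (succ (succ (succ zero)))) (succ zero)) (vcons (Vec Nat (succ (succ (succ zero)))) zero (vcons Nat (succ (succ zero)) (succ (succ (succ (succ (succ zero))))) (vcons Nat (succ zero) (succ (succ (succ (succ zero)))) (vcons Nat zero (succ (succ (succ (succ (succ zero))))) (vnil Nat)))) (vnil (Vec Nat (succ (succ (succ zero))))))
the term's type:
  Eq (Vec (Vec Nat (succ (succ (succ zero)))) (succ zero)) (vcons (Vec Nat (succ (succ (succ zero)))) zero (vcons Nat (succ (succ zero)) (succ (succ (succ (succ (succ zero))))) (vcons Nat (succ zero) (succ (succ (succ (succ zero)))) (vcons Nat zero (succ (succ (succ (succ (succ zero))))) (vnil Nat)))) (vnil (Vec Nat (succ (succ (succ zero)))))) (vcons (Vec Nat (succ (succ (succ zero)))) zero (vcons Nat (succ (succ zero)) (succ (succ (succ (succ (succ zero))))) (vcons Nat (succ zero) (succ (succ (succ (succ zero)))) (vcons Nat zero (succ (succ (succ (succ (succ zero))))) (vnil Nat)))) (vnil (Vec Nat (succ (succ (succ zero))))))
observation: the first redex contracted is a beta-redex; the normal form is reached in 15 normal-order steps.


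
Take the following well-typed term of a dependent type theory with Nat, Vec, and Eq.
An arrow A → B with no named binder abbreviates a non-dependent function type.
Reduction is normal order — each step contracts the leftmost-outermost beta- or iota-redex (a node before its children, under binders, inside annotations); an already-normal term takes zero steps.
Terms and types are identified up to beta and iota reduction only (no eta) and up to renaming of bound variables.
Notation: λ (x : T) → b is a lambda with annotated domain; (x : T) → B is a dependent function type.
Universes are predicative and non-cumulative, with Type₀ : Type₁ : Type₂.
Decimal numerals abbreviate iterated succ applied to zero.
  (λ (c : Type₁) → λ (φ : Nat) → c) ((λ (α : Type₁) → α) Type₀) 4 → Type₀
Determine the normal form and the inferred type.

normal form:
  Type₀ → Type₀
inferred type:
  Type₁
observation: contracting a beta-redex first, the term normalizes in 3 steps.


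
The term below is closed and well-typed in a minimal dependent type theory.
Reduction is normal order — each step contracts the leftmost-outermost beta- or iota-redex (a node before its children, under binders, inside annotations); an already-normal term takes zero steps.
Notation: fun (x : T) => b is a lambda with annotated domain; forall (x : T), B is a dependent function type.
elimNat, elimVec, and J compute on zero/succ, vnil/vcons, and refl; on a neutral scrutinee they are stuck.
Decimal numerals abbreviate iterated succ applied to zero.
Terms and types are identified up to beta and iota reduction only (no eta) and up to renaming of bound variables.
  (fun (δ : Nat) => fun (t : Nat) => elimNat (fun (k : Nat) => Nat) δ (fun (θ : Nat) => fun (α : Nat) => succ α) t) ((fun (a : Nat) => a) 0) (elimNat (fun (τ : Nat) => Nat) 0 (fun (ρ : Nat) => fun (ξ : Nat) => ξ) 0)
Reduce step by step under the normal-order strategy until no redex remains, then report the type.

normal-order reduction:
  (fun (δ : Nat) => fun (t : Nat) => elimNat (fun (k : Nat) => Nat) δ (fun (θ : Nat) => fun (α : Nat) => succ α) t) ((fun (a : Nat) => a) 0) (elimNat (fun (τ : Nat) => Nat) 0 (fun (ρ : Nat) => fun (ξ : Nat) => ξ) 0)
  ~> (fun (δ : Nat) => elimNat (fun (t : Nat) => Nat) ((fun (k : Nat) => k) 0) (fun (θ : Nat) => fun (α : Nat) => succ α) δ) (elimNat (fun (a : Nat) => Nat) 0 (fun (τ : Nat) => fun (ρ : Nat) => ρ) 0)
  ~> elimNat (fun (δ : Nat) => Nat) ((fun (t : Nat) => t) 0) (fun (k : Nat) => fun (θ : Nat) => succ θ) (elimNat (fun (α : Nat) => Nat) 0 (fun (a : Nat) => fun (τ : Nat) => τ) 0)
  ~> elimNat (fun (δ : Nat) => Nat) 0 (fun (t : Nat) => fun (k : Nat) => succ k) (elimNat (fun (θ : Nat) => Nat) 0 (fun (α : Nat) => fun (a : Nat) => a) 0)
  ~> elimNat (fun (δ : Nat) => Nat) 0 (fun (t : Nat) => fun (k : Nat) => succ k) 0
  ~> 0
inferred type:
  Nat


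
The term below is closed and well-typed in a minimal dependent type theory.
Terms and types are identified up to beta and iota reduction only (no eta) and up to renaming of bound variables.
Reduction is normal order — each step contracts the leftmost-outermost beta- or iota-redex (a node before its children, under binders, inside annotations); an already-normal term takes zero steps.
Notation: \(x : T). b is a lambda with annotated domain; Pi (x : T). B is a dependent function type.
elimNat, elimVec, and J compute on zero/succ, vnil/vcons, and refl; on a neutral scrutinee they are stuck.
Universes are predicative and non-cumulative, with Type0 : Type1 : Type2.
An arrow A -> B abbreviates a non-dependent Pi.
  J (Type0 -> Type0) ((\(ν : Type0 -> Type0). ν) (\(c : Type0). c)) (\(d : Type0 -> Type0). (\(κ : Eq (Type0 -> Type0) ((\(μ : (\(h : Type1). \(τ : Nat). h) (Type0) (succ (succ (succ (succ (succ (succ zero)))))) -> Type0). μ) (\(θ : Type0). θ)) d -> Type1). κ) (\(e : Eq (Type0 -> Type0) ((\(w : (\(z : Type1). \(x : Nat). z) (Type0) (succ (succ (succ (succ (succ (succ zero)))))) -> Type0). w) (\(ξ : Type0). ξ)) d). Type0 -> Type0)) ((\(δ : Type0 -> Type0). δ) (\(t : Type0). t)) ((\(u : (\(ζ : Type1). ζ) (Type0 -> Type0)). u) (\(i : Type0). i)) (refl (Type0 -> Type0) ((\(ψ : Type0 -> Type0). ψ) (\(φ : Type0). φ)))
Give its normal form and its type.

normal form:
  \(ν : Type0). ν
the term's type:
  Type0 -> Type0
observation: the first redex contracted is a J iota-redex; the normal form is reached in 2 normal-order steps.


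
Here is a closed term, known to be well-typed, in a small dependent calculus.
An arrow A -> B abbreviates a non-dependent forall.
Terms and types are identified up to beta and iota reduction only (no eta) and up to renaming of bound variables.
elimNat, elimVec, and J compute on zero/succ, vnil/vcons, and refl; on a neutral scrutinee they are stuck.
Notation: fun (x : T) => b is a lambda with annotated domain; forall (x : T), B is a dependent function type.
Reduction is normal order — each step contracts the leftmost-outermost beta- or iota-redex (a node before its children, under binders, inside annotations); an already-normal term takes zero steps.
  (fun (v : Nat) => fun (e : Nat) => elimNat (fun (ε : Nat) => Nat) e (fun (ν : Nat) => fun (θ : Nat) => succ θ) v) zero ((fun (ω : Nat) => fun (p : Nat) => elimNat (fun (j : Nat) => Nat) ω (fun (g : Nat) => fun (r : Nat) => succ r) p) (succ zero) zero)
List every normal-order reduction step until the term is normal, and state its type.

reduction (normal order):
  (fun (v : Nat) => fun (e : Nat) => elimNat (fun (ε : Nat) => Nat) e (fun (ν : Nat) => fun (θ : Nat) => succ θ) v) zero ((fun (ω : Nat) => fun (p : Nat) => elimNat (fun (j : Nat) => Nat) ω (fun (g : Nat) => fun (r : Nat) => succ r) p) (succ zero) zero)
  ~> (fun (v : Nat) => elimNat (fun (e : Nat) => Nat) v (fun (ε : Nat) => fun (ν : Nat) => succ ν) zero) ((fun (θ : Nat) => fun (ω : Nat) => elimNat (fun (p : Nat) => Nat) θ (fun (j : Nat) => fun (g : Nat) => succ g) ω) (succ zero) zero)
  ~> elimNat (fun (v : Nat) => Nat) ((fun (e : Nat) => fun (ε : Nat) => elimNat (fun (ν : Nat) => Nat) e (fun (θ : Nat) => fun (ω : Nat) => succ ω) ε) (succ zero) zero) (fun (p : Nat) => fun (j : Nat) => succ j) zero
  ~> (fun (v : Nat) => fun (e : Nat) => elimNat (fun (ε : Nat) => Nat) v (fun (ν : Nat) => fun (θ : Nat) => succ θ) e) (succ zero) zero
  ~> (fun (v : Nat) => elimNat (fun (e : Nat) => Nat) (succ zero) (fun (ε : Nat) => fun (ν : Nat) => succ ν) v) zero
  ~> elimNat (fun (v : Nat) => Nat) (succ zero) (fun (e : Nat) => fun (ε : Nat) => succ ε) zero
  ~> succ zero
type:
  Nat


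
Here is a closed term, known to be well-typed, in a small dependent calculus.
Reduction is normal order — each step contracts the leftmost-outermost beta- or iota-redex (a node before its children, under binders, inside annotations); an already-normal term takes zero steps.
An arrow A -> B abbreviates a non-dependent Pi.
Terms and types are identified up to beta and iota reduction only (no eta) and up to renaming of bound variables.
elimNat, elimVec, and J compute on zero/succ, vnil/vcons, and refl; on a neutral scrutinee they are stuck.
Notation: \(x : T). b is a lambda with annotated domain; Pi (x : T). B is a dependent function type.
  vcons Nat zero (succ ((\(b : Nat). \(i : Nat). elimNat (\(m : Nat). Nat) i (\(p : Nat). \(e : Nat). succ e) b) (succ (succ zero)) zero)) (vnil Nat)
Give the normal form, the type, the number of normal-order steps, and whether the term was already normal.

normal form:
  vcons Nat zero (succ (succ (succ zero))) (vnil Nat)
the term's type:
  Vec Nat (succ zero)
reduction steps (normal order): 9
term was already normal: no
first contracted redex: a beta-redex


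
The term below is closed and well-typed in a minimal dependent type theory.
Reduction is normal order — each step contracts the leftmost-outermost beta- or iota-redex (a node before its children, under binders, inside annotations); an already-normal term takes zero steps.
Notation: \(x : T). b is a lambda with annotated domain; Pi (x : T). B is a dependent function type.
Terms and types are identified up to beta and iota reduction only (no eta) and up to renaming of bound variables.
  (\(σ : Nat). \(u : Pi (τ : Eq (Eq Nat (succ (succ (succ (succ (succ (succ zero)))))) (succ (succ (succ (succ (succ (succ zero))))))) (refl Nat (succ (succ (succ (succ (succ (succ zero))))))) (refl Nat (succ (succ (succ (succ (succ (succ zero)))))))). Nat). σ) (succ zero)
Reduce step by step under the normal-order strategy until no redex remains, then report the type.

normal-order reduction:
  (\(σ : Nat). \(u : Pi (τ : Eq (Eq Nat (succ (succ (succ (succ (succ (succ zero)))))) (succ (succ (succ (succ (succ (succ zero))))))) (refl Nat (succ (succ (succ (succ (succ (succ zero))))))) (refl Nat (succ (succ (succ (succ (succ (succ zero)))))))). Nat). σ) (succ zero)
  ~> \(σ : Pi (u : Eq (Eq Nat (succ (succ (succ (succ (succ (succ zero)))))) (succ (succ (succ (succ (succ (succ zero))))))) (refl Nat (succ (succ (succ (succ (succ (succ zero))))))) (refl Nat (succ (succ (succ (succ (succ (succ zero)))))))). Nat). succ zero
the term's type:
  Pi (σ : Pi (u : Eq (Eq Nat (succ (succ (succ (succ (succ (succ zero)))))) (succ (succ (succ (succ (succ (succ zero))))))) (refl Nat (succ (succ (succ (succ (succ (succ zero))))))) (refl Nat (succ (succ (succ (succ (succ (succ zero)))))))). Nat). Nat


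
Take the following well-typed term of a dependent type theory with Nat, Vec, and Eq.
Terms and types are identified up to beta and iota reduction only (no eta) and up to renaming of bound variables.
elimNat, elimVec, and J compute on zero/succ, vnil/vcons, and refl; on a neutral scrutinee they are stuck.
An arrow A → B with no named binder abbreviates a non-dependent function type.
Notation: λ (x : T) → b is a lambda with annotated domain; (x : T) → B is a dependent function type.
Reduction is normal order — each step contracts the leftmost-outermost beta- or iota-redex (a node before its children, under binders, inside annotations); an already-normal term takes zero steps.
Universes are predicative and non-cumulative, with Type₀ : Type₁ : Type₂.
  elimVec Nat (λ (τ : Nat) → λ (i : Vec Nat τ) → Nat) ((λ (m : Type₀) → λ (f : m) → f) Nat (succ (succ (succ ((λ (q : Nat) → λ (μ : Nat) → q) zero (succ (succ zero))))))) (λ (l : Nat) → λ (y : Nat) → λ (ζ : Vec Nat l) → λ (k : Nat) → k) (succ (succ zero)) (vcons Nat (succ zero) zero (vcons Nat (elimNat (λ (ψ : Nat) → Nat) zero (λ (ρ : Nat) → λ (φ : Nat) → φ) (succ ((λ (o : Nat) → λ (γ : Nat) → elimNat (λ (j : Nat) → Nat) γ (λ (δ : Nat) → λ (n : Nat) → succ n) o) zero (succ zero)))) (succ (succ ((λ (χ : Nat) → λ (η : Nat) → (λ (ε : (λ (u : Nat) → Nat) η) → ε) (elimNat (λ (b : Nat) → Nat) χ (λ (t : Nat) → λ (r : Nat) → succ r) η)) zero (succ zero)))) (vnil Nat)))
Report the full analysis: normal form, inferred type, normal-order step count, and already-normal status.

normal form:
  succ (succ (succ zero))
the term's type:
  Nat
normal-order step count: 15
already normal: no
first contracted redex: an elimVec iota-redex
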